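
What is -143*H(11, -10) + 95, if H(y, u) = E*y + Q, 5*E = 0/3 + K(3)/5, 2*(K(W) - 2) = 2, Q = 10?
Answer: -38094/25 ≈ -1523.8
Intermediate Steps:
K(W) = 3 (K(W) = 2 + (1/2)*2 = 2 + 1 = 3)
E = 3/25 (E = (0/3 + 3/5)/5 = (0*(1/3) + 3*(1/5))/5 = (0 + 3/5)/5 = (1/5)*(3/5) = 3/25 ≈ 0.12000)
H(y, u) = 10 + 3*y/25 (H(y, u) = 3*y/25 + 10 = 10 + 3*y/25)
-143*H(11, -10) + 95 = -143*(10 + (3/25)*11) + 95 = -143*(10 + 33/25) + 95 = -143*283/25 + 95 = -40469/25 + 95 = -38094/25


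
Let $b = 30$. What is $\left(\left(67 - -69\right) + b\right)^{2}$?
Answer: $27556$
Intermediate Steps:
$\left(\left(67 - -69\right) + b\right)^{2} = \left(\left(67 - -69\right) + 30\right)^{2} = \left(\left(67 + 69\right) + 30\right)^{2} = \left(136 + 30\right)^{2} = 166^{2} = 27556$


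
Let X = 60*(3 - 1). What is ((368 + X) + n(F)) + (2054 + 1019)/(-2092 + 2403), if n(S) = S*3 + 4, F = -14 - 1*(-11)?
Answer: 153286/311 ≈ 492.88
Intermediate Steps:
F = -3 (F = -14 + 11 = -3)
n(S) = 4 + 3*S (n(S) = 3*S + 4 = 4 + 3*S)
X = 120 (X = 60*2 = 120)
((368 + X) + n(F)) + (2054 + 1019)/(-2092 + 2403) = ((368 + 120) + (4 + 3*(-3))) + (2054 + 1019)/(-2092 + 2403) = (488 + (4 - 9)) + 3073/311 = (488 - 5) + 3073*(1/311) = 483 + 3073/311 = 153286/311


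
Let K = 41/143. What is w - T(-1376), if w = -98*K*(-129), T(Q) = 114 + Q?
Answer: 698788/143 ≈ 4886.6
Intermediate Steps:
K = 41/143 (K = 41*(1/143) = 41/143 ≈ 0.28671)
w = 518322/143 (w = -98*41/143*(-129) = -4018/143*(-129) = 518322/143 ≈ 3624.6)
w - T(-1376) = 518322/143 - (114 - 1376) = 518322/143 - 1*(-1262) = 518322/143 + 1262 = 698788/143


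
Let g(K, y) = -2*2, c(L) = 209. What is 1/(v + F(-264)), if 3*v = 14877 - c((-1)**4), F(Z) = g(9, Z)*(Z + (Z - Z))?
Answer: 3/17836 ≈ 0.00016820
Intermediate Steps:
g(K, y) = -4
F(Z) = -4*Z (F(Z) = -4*(Z + (Z - Z)) = -4*(Z + 0) = -4*Z)
v = 14668/3 (v = (14877 - 1*209)/3 = (14877 - 209)/3 = (1/3)*14668 = 14668/3 ≈ 4889.3)
1/(v + F(-264)) = 1/(14668/3 - 4*(-264)) = 1/(14668/3 + 1056) = 1/(17836/3) = 3/17836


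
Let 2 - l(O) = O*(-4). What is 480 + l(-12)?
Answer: 434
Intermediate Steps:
l(O) = 2 + 4*O (l(O) = 2 - O*(-4) = 2 - (-4)*O = 2 + 4*O)
480 + l(-12) = 480 + (2 + 4*(-12)) = 480 + (2 - 48) = 480 - 46 = 434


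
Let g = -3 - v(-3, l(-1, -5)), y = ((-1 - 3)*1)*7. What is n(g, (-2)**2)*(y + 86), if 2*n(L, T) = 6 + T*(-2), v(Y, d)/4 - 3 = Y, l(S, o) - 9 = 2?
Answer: -58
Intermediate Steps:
l(S, o) = 11 (l(S, o) = 9 + 2 = 11)
v(Y, d) = 12 + 4*Y
y = -28 (y = -4*1*7 = -4*7 = -28)
g = -3 (g = -3 - (12 + 4*(-3)) = -3 - (12 - 12) = -3 - 1*0 = -3 + 0 = -3)
n(L, T) = 3 - T (n(L, T) = (6 + T*(-2))/2 = (6 - 2*T)/2 = 3 - T)
n(g, (-2)**2)*(y + 86) = (3 - 1*(-2)**2)*(-28 + 86) = (3 - 1*4)*58 = (3 - 4)*58 = -1*58 = -58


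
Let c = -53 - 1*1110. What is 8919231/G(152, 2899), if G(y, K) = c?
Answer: -8919231/1163 ≈ -7669.2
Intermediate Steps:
c = -1163 (c = -53 - 1110 = -1163)
G(y, K) = -1163
8919231/G(152, 2899) = 8919231/(-1163) = 8919231*(-1/1163) = -8919231/1163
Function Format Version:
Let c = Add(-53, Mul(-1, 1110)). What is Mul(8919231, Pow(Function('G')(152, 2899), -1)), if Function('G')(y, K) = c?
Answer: Rational(-8919231, 1163) ≈ -7669.2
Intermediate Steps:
c = -1163 (c = Add(-53, -1110) = -1163)
Function('G')(y, K) = -1163
Mul(8919231, Pow(Function('G')(152, 2899), -1)) = Mul(8919231, Pow(-1163, -1)) = Mul(8919231, Rational(-1, 1163)) = Rational(-8919231, 1163)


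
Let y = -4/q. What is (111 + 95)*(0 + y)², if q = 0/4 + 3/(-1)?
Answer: 3296/9 ≈ 366.22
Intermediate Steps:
q = -3 (q = 0*(¼) + 3*(-1) = 0 - 3 = -3)
y = 4/3 (y = -4/(-3) = -4*(-⅓) = 4/3 ≈ 1.3333)
(111 + 95)*(0 + y)² = (111 + 95)*(0 + 4/3)² = 206*(4/3)² = 206*(16/9) = 3296/9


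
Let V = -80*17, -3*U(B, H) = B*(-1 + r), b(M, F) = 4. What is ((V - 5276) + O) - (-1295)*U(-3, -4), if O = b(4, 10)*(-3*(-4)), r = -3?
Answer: -11768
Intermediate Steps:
U(B, H) = 4*B/3 (U(B, H) = -B*(-1 - 3)/3 = -B*(-4)/3 = -(-4)*B/3 = 4*B/3)
V = -1360
O = 48 (O = 4*(-3*(-4)) = 4*12 = 48)
((V - 5276) + O) - (-1295)*U(-3, -4) = ((-1360 - 5276) + 48) - (-1295)*(4/3)*(-3) = (-6636 + 48) - (-1295)*(-4) = -6588 - 1*5180 = -6588 - 5180 = -11768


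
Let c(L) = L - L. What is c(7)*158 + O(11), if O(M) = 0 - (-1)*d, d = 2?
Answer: 2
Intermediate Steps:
c(L) = 0
O(M) = 2 (O(M) = 0 - (-1)*2 = 0 - 1*(-2) = 0 + 2 = 2)
c(7)*158 + O(11) = 0*158 + 2 = 0 + 2 = 2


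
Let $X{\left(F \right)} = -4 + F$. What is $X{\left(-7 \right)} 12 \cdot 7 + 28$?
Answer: $-896$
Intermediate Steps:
$X{\left(-7 \right)} 12 \cdot 7 + 28 = \left(-4 - 7\right) 12 \cdot 7 + 28 = \left(-11\right) 84 + 28 = -924 + 28 = -896$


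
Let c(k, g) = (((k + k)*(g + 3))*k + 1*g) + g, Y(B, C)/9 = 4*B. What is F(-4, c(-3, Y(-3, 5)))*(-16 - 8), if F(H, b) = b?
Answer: 50544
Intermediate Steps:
Y(B, C) = 36*B (Y(B, C) = 9*(4*B) = 36*B)
c(k, g) = 2*g + 2*k**2*(3 + g) (c(k, g) = (((2*k)*(3 + g))*k + g) + g = ((2*k*(3 + g))*k + g) + g = (2*k**2*(3 + g) + g) + g = (g + 2*k**2*(3 + g)) + g = 2*g + 2*k**2*(3 + g))
F(-4, c(-3, Y(-3, 5)))*(-16 - 8) = (2*(36*(-3)) + 6*(-3)**2 + 2*(36*(-3))*(-3)**2)*(-16 - 8) = (2*(-108) + 6*9 + 2*(-108)*9)*(-24) = (-216 + 54 - 1944)*(-24) = -2106*(-24) = 50544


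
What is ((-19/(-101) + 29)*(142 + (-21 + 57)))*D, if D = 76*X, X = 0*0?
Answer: 0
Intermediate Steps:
X = 0
D = 0 (D = 76*0 = 0)
((-19/(-101) + 29)*(142 + (-21 + 57)))*D = ((-19/(-101) + 29)*(142 + (-21 + 57)))*0 = ((-19*(-1/101) + 29)*(142 + 36))*0 = ((19/101 + 29)*178)*0 = ((2948/101)*178)*0 = (524744/101)*0 = 0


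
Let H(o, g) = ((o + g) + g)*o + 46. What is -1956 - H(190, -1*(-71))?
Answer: -65082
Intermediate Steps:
H(o, g) = 46 + o*(o + 2*g) (H(o, g) = ((g + o) + g)*o + 46 = (o + 2*g)*o + 46 = o*(o + 2*g) + 46 = 46 + o*(o + 2*g))
-1956 - H(190, -1*(-71)) = -1956 - (46 + 190² + 2*(-1*(-71))*190) = -1956 - (46 + 36100 + 2*71*190) = -1956 - (46 + 36100 + 26980) = -1956 - 1*63126 = -1956 - 63126 = -65082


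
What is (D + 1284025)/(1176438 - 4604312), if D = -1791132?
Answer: 507107/3427874 ≈ 0.14794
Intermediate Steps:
(D + 1284025)/(1176438 - 4604312) = (-1791132 + 1284025)/(1176438 - 4604312) = -507107/(-3427874) = -507107*(-1/3427874) = 507107/3427874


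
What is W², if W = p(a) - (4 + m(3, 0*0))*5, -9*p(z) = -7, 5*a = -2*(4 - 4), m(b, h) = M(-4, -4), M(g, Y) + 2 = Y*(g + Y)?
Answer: 2319529/81 ≈ 28636.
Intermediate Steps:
M(g, Y) = -2 + Y*(Y + g) (M(g, Y) = -2 + Y*(g + Y) = -2 + Y*(Y + g))
m(b, h) = 30 (m(b, h) = -2 + (-4)² - 4*(-4) = -2 + 16 + 16 = 30)
a = 0 (a = (-2*(4 - 4))/5 = (-2*0)/5 = (⅕)*0 = 0)
p(z) = 7/9 (p(z) = -⅑*(-7) = 7/9)
W = -1523/9 (W = 7/9 - (4 + 30)*5 = 7/9 - 34*5 = 7/9 - 1*170 = 7/9 - 170 = -1523/9 ≈ -169.22)
W² = (-1523/9)² = 2319529/81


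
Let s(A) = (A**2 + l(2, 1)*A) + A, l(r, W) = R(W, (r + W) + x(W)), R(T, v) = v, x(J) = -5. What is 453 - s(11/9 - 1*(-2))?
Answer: 36113/81 ≈ 445.84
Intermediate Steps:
l(r, W) = -5 + W + r (l(r, W) = (r + W) - 5 = (W + r) - 5 = -5 + W + r)
s(A) = A**2 - A (s(A) = (A**2 + (-5 + 1 + 2)*A) + A = (A**2 - 2*A) + A = A**2 - A)
453 - s(11/9 - 1*(-2)) = 453 - (11/9 - 1*(-2))*(-1 + (11/9 - 1*(-2))) = 453 - (11*(1/9) + 2)*(-1 + (11*(1/9) + 2)) = 453 - (11/9 + 2)*(-1 + (11/9 + 2)) = 453 - 29*(-1 + 29/9)/9 = 453 - 29*20/(9*9) = 453 - 1*580/81 = 453 - 580/81 = 36113/81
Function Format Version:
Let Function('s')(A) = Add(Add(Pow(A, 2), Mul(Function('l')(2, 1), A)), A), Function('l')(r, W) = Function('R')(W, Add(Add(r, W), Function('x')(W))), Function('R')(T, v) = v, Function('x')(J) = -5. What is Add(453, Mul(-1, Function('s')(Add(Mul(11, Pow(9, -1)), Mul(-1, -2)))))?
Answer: Rational(36113, 81) ≈ 445.84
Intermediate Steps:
Function('l')(r, W) = Add(-5, W, r) (Function('l')(r, W) = Add(Add(r, W), -5) = Add(Add(W, r), -5) = Add(-5, W, r))
Function('s')(A) = Add(Pow(A, 2), Mul(-1, A)) (Function('s')(A) = Add(Add(Pow(A, 2), Mul(Add(-5, 1, 2), A)), A) = Add(Add(Pow(A, 2), Mul(-2, A)), A) = Add(Pow(A, 2), Mul(-1, A)))
Add(453, Mul(-1, Function('s')(Add(Mul(11, Pow(9, -1)), Mul(-1, -2))))) = Add(453, Mul(-1, Mul(Add(Mul(11, Pow(9, -1)), Mul(-1, -2)), Add(-1, Add(Mul(11, Pow(9, -1)), Mul(-1, -2)))))) = Add(453, Mul(-1, Mul(Add(Mul(11, Rational(1, 9)), 2), Add(-1, Add(Mul(11, Rational(1, 9)), 2))))) = Add(453, Mul(-1, Mul(Add(Rational(11, 9), 2), Add(-1, Add(Rational(11, 9), 2))))) = Add(453, Mul(-1, Mul(Rational(29, 9), Add(-1, Rational(29, 9))))) = Add(453, Mul(-1, Mul(Rational(29, 9), Rational(20, 9)))) = Add(453, Mul(-1, Rational(580, 81))) = Add(453, Rational(-580, 81)) = Rational(36113, 81)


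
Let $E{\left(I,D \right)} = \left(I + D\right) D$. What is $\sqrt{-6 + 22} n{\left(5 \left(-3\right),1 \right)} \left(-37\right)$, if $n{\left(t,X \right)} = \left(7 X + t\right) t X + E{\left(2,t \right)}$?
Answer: $-46620$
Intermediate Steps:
$E{\left(I,D \right)} = D \left(D + I\right)$ ($E{\left(I,D \right)} = \left(D + I\right) D = D \left(D + I\right)$)
$n{\left(t,X \right)} = t \left(2 + t\right) + X t \left(t + 7 X\right)$ ($n{\left(t,X \right)} = \left(7 X + t\right) t X + t \left(t + 2\right) = \left(t + 7 X\right) t X + t \left(2 + t\right) = t \left(t + 7 X\right) X + t \left(2 + t\right) = X t \left(t + 7 X\right) + t \left(2 + t\right) = t \left(2 + t\right) + X t \left(t + 7 X\right)$)
$\sqrt{-6 + 22} n{\left(5 \left(-3\right),1 \right)} \left(-37\right) = \sqrt{-6 + 22} \cdot 5 \left(-3\right) \left(2 + 5 \left(-3\right) + 7 \cdot 1^{2} + 1 \cdot 5 \left(-3\right)\right) \left(-37\right) = \sqrt{16} \left(- 15 \left(2 - 15 + 7 \cdot 1 + 1 \left(-15\right)\right)\right) \left(-37\right) = 4 \left(- 15 \left(2 - 15 + 7 - 15\right)\right) \left(-37\right) = 4 \left(\left(-15\right) \left(-21\right)\right) \left(-37\right) = 4 \cdot 315 \left(-37\right) = 1260 \left(-37\right) = -46620$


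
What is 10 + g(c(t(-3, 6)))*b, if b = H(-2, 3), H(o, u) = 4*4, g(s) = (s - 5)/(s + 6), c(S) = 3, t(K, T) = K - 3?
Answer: 58/9 ≈ 6.4444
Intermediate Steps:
t(K, T) = -3 + K
g(s) = (-5 + s)/(6 + s)
H(o, u) = 16
b = 16
10 + g(c(t(-3, 6)))*b = 10 + ((-5 + 3)/(6 + 3))*16 = 10 + (-2/9)*16 = 10 + ((⅑)*(-2))*16 = 10 - 2/9*16 = 10 - 32/9 = 58/9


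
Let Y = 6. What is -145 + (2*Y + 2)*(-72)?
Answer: -1153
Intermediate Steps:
-145 + (2*Y + 2)*(-72) = -145 + (2*6 + 2)*(-72) = -145 + (12 + 2)*(-72) = -145 + 14*(-72) = -145 - 1008 = -1153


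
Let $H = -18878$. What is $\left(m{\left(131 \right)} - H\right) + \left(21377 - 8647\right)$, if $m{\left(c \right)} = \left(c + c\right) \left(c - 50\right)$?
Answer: $52830$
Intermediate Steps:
$m{\left(c \right)} = 2 c \left(-50 + c\right)$
$\left(m{\left(131 \right)} - H\right) + \left(21377 - 8647\right) = \left(2 \cdot 131 \left(-50 + 131\right) - -18878\right) + \left(21377 - 8647\right) = \left(2 \cdot 131 \cdot 81 + 18878\right) + \left(21377 - 8647\right) = \left(21222 + 18878\right) + 12730 = 40100 + 12730 = 52830$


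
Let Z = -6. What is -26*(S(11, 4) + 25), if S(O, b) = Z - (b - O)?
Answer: -676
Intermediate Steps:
S(O, b) = -6 + O - b (S(O, b) = -6 - (b - O) = -6 + (O - b) = -6 + O - b)
-26*(S(11, 4) + 25) = -26*((-6 + 11 - 1*4) + 25) = -26*((-6 + 11 - 4) + 25) = -26*(1 + 25) = -26*26 = -676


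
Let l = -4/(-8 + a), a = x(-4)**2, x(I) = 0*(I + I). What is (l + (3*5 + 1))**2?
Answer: 1089/4 ≈ 272.25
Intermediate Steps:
x(I) = 0 (x(I) = 0*(2*I) = 0)
a = 0 (a = 0**2 = 0)
l = 1/2 (l = -4/(-8 + 0) = -4/(-8) = -1/8*(-4) = 1/2 ≈ 0.50000)
(l + (3*5 + 1))**2 = (1/2 + (3*5 + 1))**2 = (1/2 + (15 + 1))**2 = (1/2 + 16)**2 = (33/2)**2 = 1089/4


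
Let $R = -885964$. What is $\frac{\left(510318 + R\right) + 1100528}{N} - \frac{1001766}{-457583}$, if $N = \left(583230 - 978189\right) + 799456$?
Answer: $\frac{736905021908}{185090950751} \approx 3.9813$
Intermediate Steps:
$N = 404497$ ($N = -394959 + 799456 = 404497$)
$\frac{\left(510318 + R\right) + 1100528}{N} - \frac{1001766}{-457583} = \frac{\left(510318 - 885964\right) + 1100528}{404497} - \frac{1001766}{-457583} = \left(-375646 + 1100528\right) \frac{1}{404497} - - \frac{1001766}{457583} = 724882 \cdot \frac{1}{404497} + \frac{1001766}{457583} = \frac{724882}{404497} + \frac{1001766}{457583} = \frac{736905021908}{185090950751}$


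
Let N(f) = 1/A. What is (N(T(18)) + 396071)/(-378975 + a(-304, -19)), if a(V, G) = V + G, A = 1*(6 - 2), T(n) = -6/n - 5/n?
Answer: -1584285/1517192 ≈ -1.0442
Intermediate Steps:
T(n) = -11/n
A = 4 (A = 1*4 = 4)
N(f) = ¼ (N(f) = 1/4 = ¼)
a(V, G) = G + V
(N(T(18)) + 396071)/(-378975 + a(-304, -19)) = (¼ + 396071)/(-378975 + (-19 - 304)) = 1584285/(4*(-378975 - 323)) = (1584285/4)/(-379298) = (1584285/4)*(-1/379298) = -1584285/1517192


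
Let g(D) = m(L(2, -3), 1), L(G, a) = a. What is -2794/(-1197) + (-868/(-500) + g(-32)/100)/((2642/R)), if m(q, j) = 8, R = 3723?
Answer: 1934328337/395309250 ≈ 4.8932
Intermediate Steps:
g(D) = 8
-2794/(-1197) + (-868/(-500) + g(-32)/100)/((2642/R)) = -2794/(-1197) + (-868/(-500) + 8/100)/((2642/3723)) = -2794*(-1/1197) + (-868*(-1/500) + 8*(1/100))/((2642*(1/3723))) = 2794/1197 + (217/125 + 2/25)/(2642/3723) = 2794/1197 + (227/125)*(3723/2642) = 2794/1197 + 845121/330250 = 1934328337/395309250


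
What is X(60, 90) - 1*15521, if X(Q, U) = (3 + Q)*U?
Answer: -9851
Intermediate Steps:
X(Q, U) = U*(3 + Q)
X(60, 90) - 1*15521 = 90*(3 + 60) - 1*15521 = 90*63 - 15521 = 5670 - 15521 = -9851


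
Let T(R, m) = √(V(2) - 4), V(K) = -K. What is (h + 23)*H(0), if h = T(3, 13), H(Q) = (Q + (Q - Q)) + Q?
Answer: 0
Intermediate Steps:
H(Q) = 2*Q (H(Q) = (Q + 0) + Q = Q + Q = 2*Q)
T(R, m) = I*√6 (T(R, m) = √(-1*2 - 4) = √(-2 - 4) = √(-6) = I*√6)
h = I*√6 ≈ 2.4495*I
(h + 23)*H(0) = (I*√6 + 23)*(2*0) = (23 + I*√6)*0 = 0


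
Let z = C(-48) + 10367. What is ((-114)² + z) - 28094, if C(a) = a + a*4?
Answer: -4971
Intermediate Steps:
C(a) = 5*a (C(a) = a + 4*a = 5*a)
z = 10127 (z = 5*(-48) + 10367 = -240 + 10367 = 10127)
((-114)² + z) - 28094 = ((-114)² + 10127) - 28094 = (12996 + 10127) - 28094 = 23123 - 28094 = -4971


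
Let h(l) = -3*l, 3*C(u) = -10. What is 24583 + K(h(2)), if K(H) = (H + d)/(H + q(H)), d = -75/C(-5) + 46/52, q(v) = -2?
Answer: 1278203/52 ≈ 24581.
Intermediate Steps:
C(u) = -10/3 (C(u) = (⅓)*(-10) = -10/3)
d = 304/13 (d = -75/(-10/3) + 46/52 = -75*(-3/10) + 46*(1/52) = 45/2 + 23/26 = 304/13 ≈ 23.385)
K(H) = (304/13 + H)/(-2 + H) (K(H) = (H + 304/13)/(H - 2) = (304/13 + H)/(-2 + H))
24583 + K(h(2)) = 24583 + (304/13 - 3*2)/(-2 - 3*2) = 24583 + (304/13 - 6)/(-2 - 6) = 24583 + (226/13)/(-8) = 24583 - ⅛*226/13 = 24583 - 113/52 = 1278203/52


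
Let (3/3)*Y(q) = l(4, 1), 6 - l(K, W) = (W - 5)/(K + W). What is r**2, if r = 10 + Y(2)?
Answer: 7056/25 ≈ 282.24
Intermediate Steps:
l(K, W) = 6 - (-5 + W)/(K + W) (l(K, W) = 6 - (W - 5)/(K + W) = 6 - (-5 + W)/(K + W))
Y(q) = 34/5 (Y(q) = (5 + 5*1 + 6*4)/(4 + 1) = (5 + 5 + 24)/5 = (1/5)*34 = 34/5)
r = 84/5 (r = 10 + 34/5 = 84/5 ≈ 16.800)
r**2 = (84/5)**2 = 7056/25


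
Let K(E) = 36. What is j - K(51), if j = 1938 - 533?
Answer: 1369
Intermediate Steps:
j = 1405
j - K(51) = 1405 - 1*36 = 1405 - 36 = 1369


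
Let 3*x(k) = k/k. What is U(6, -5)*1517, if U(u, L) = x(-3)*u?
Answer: 3034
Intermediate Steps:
x(k) = 1/3 (x(k) = (k/k)/3 = (1/3)*1 = 1/3)
U(u, L) = u/3
U(6, -5)*1517 = ((1/3)*6)*1517 = 2*1517 = 3034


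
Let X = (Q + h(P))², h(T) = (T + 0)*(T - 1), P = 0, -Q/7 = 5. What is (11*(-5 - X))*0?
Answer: 0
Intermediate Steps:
Q = -35 (Q = -7*5 = -35)
h(T) = T*(-1 + T)
X = 1225 (X = (-35 + 0*(-1 + 0))² = (-35 + 0*(-1))² = (-35 + 0)² = (-35)² = 1225)
(11*(-5 - X))*0 = (11*(-5 - 1*1225))*0 = (11*(-5 - 1225))*0 = (11*(-1230))*0 = -13530*0 = 0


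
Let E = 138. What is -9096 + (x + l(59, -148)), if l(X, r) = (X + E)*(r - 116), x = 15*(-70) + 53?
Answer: -62101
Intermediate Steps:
x = -997 (x = -1050 + 53 = -997)
l(X, r) = (-116 + r)*(138 + X) (l(X, r) = (X + 138)*(r - 116) = (138 + X)*(-116 + r) = (-116 + r)*(138 + X))
-9096 + (x + l(59, -148)) = -9096 + (-997 + (-16008 - 116*59 + 138*(-148) + 59*(-148))) = -9096 + (-997 + (-16008 - 6844 - 20424 - 8732)) = -9096 + (-997 - 52008) = -9096 - 53005 = -62101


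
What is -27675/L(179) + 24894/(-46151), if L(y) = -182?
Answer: 25973433/171418 ≈ 151.52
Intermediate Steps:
-27675/L(179) + 24894/(-46151) = -27675/(-182) + 24894/(-46151) = -27675*(-1/182) + 24894*(-1/46151) = 27675/182 - 24894/46151 = 25973433/171418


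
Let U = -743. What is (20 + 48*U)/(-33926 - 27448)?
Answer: 17822/30687 ≈ 0.58077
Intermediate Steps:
(20 + 48*U)/(-33926 - 27448) = (20 + 48*(-743))/(-33926 - 27448) = (20 - 35664)/(-61374) = -35644*(-1/61374) = 17822/30687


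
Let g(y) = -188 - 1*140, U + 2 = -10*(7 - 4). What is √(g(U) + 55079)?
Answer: √54751 ≈ 233.99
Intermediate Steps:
U = -32 (U = -2 - 10*(7 - 4) = -2 - 10*3 = -2 - 30 = -32)
g(y) = -328 (g(y) = -188 - 140 = -328)
√(g(U) + 55079) = √(-328 + 55079) = √54751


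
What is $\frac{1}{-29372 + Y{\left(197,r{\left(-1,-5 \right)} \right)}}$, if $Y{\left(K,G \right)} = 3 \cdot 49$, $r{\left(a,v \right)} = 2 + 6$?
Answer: $- \frac{1}{29225} \approx -3.4217 \cdot 10^{-5}$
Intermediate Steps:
$r{\left(a,v \right)} = 8$
$Y{\left(K,G \right)} = 147$
$\frac{1}{-29372 + Y{\left(197,r{\left(-1,-5 \right)} \right)}} = \frac{1}{-29372 + 147} = \frac{1}{-29225} = - \frac{1}{29225}$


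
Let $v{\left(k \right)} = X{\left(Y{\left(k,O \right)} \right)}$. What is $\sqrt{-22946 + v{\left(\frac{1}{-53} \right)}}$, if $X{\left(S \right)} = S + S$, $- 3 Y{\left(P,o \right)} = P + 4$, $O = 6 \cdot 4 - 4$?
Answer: $\frac{2 i \sqrt{145041231}}{159} \approx 151.49 i$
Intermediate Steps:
$O = 20$ ($O = 24 - 4 = 20$)
$Y{\left(P,o \right)} = - \frac{4}{3} - \frac{P}{3}$ ($Y{\left(P,o \right)} = - \frac{P + 4}{3} = - \frac{4 + P}{3} = - \frac{4}{3} - \frac{P}{3}$)
$X{\left(S \right)} = 2 S$
$v{\left(k \right)} = - \frac{8}{3} - \frac{2 k}{3}$ ($v{\left(k \right)} = 2 \left(- \frac{4}{3} - \frac{k}{3}\right) = - \frac{8}{3} - \frac{2 k}{3}$)
$\sqrt{-22946 + v{\left(\frac{1}{-53} \right)}} = \sqrt{-22946 - \left(\frac{8}{3} + \frac{2}{3 \left(-53\right)}\right)} = \sqrt{-22946 - \frac{422}{159}} = \sqrt{- \frac{3648836}{159}} = \frac{2 i \sqrt{145041231}}{159}$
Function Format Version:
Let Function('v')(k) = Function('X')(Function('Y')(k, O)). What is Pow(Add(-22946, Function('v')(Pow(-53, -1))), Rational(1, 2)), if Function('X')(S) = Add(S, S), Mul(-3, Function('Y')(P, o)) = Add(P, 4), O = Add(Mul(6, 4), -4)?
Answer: Mul(Rational(2, 159), I, Pow(145041231, Rational(1, 2))) ≈ Mul(151.49, I)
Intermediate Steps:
O = 20 (O = Add(24, -4) = 20)
Function('Y')(P, o) = Add(Rational(-4, 3), Mul(Rational(-1, 3), P)) (Function('Y')(P, o) = Mul(Rational(-1, 3), Add(P, 4)) = Mul(Rational(-1, 3), Add(4, P)) = Add(Rational(-4, 3), Mul(Rational(-1, 3), P)))
Function('X')(S) = Mul(2, S)
Function('v')(k) = Add(Rational(-8, 3), Mul(Rational(-2, 3), k)) (Function('v')(k) = Mul(2, Add(Rational(-4, 3), Mul(Rational(-1, 3), k))) = Add(Rational(-8, 3), Mul(Rational(-2, 3), k)))
Pow(Add(-22946, Function('v')(Pow(-53, -1))), Rational(1, 2)) = Pow(Add(-22946, Add(Rational(-8, 3), Mul(Rational(-2, 3), Pow(-53, -1)))), Rational(1, 2)) = Pow(Add(-22946, Add(Rational(-8, 3), Mul(Rational(-2, 3), Rational(-1, 53)))), Rational(1, 2)) = Pow(Add(-22946, Add(Rational(-8, 3), Rational(2, 159))), Rational(1, 2)) = Pow(Add(-22946, Rational(-422, 159)), Rational(1, 2)) = Pow(Rational(-3648836, 159), Rational(1, 2)) = Mul(Rational(2, 159), I, Pow(145041231, Rational(1, 2)))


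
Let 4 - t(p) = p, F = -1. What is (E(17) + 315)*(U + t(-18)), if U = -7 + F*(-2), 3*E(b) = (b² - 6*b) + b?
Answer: 6511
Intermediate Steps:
E(b) = -5*b/3 + b²/3 (E(b) = ((b² - 6*b) + b)/3 = (b² - 5*b)/3 = -5*b/3 + b²/3)
U = -5 (U = -7 - 1*(-2) = -7 + 2 = -5)
t(p) = 4 - p
(E(17) + 315)*(U + t(-18)) = ((⅓)*17*(-5 + 17) + 315)*(-5 + (4 - 1*(-18))) = ((⅓)*17*12 + 315)*(-5 + (4 + 18)) = (68 + 315)*(-5 + 22) = 383*17 = 6511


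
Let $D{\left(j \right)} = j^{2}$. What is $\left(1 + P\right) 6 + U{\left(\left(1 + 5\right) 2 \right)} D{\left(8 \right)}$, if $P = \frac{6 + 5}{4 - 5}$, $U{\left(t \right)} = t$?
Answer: $708$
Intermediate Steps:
$P = -11$ ($P = \frac{11}{-1} = 11 \left(-1\right) = -11$)
$\left(1 + P\right) 6 + U{\left(\left(1 + 5\right) 2 \right)} D{\left(8 \right)} = \left(1 - 11\right) 6 + \left(1 + 5\right) 2 \cdot 8^{2} = \left(-10\right) 6 + 6 \cdot 2 \cdot 64 = -60 + 12 \cdot 64 = -60 + 768 = 708$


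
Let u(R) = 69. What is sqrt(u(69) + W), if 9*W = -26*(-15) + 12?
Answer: sqrt(1023)/3 ≈ 10.661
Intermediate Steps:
W = 134/3 (W = (-26*(-15) + 12)/9 = (390 + 12)/9 = (1/9)*402 = 134/3 ≈ 44.667)
sqrt(u(69) + W) = sqrt(69 + 134/3) = sqrt(341/3) = sqrt(1023)/3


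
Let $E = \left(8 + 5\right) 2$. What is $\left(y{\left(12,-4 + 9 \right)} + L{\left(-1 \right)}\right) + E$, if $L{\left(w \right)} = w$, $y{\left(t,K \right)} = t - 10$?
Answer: $27$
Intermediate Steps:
$y{\left(t,K \right)} = -10 + t$ ($y{\left(t,K \right)} = t - 10 = -10 + t$)
$E = 26$ ($E = 13 \cdot 2 = 26$)
$\left(y{\left(12,-4 + 9 \right)} + L{\left(-1 \right)}\right) + E = \left(\left(-10 + 12\right) - 1\right) + 26 = \left(2 - 1\right) + 26 = 1 + 26 = 27$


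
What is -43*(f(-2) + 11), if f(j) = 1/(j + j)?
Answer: -1849/4 ≈ -462.25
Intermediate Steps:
f(j) = 1/(2*j)
-43*(f(-2) + 11) = -43*((½)/(-2) + 11) = -43*((½)*(-½) + 11) = -43*(-¼ + 11) = -43*43/4 = -1849/4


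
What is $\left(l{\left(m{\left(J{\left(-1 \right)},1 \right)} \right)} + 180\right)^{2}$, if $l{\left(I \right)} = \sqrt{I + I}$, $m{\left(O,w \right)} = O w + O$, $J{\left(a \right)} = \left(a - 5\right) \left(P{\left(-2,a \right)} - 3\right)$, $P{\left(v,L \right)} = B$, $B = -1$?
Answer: $32496 + 1440 \sqrt{6} \approx 36023.0$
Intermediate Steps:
$P{\left(v,L \right)} = -1$
$J{\left(a \right)} = 20 - 4 a$ ($J{\left(a \right)} = \left(a - 5\right) \left(-1 - 3\right) = \left(-5 + a\right) \left(-4\right) = 20 - 4 a$)
$m{\left(O,w \right)} = O + O w$
$l{\left(I \right)} = \sqrt{2} \sqrt{I}$ ($l{\left(I \right)} = \sqrt{2 I} = \sqrt{2} \sqrt{I}$)
$\left(l{\left(m{\left(J{\left(-1 \right)},1 \right)} \right)} + 180\right)^{2} = \left(\sqrt{2} \sqrt{\left(20 - -4\right) \left(1 + 1\right)} + 180\right)^{2} = \left(\sqrt{2} \sqrt{\left(20 + 4\right) 2} + 180\right)^{2} = \left(\sqrt{2} \sqrt{24 \cdot 2} + 180\right)^{2} = \left(\sqrt{2} \sqrt{48} + 180\right)^{2} = \left(\sqrt{2} \cdot 4 \sqrt{3} + 180\right)^{2} = \left(4 \sqrt{6} + 180\right)^{2} = \left(180 + 4 \sqrt{6}\right)^{2}$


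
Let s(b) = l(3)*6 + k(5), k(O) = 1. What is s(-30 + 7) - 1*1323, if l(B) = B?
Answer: -1304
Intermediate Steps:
s(b) = 19 (s(b) = 3*6 + 1 = 18 + 1 = 19)
s(-30 + 7) - 1*1323 = 19 - 1*1323 = 19 - 1323 = -1304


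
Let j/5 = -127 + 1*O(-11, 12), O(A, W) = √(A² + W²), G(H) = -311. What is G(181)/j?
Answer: 39497/79320 + 311*√265/79320 ≈ 0.56177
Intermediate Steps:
j = -635 + 5*√265 (j = 5*(-127 + 1*√((-11)² + 12²)) = 5*(-127 + 1*√(121 + 144)) = 5*(-127 + 1*√265) = 5*(-127 + √265) = -635 + 5*√265 ≈ -553.61)
G(181)/j = -311/(-635 + 5*√265)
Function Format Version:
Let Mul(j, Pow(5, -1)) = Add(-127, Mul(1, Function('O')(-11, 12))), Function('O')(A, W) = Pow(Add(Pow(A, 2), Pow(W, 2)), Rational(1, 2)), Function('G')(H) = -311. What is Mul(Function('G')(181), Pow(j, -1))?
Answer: Add(Rational(39497, 79320), Mul(Rational(311, 79320), Pow(265, Rational(1, 2)))) ≈ 0.56177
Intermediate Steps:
j = Add(-635, Mul(5, Pow(265, Rational(1, 2)))) (j = Mul(5, Add(-127, Mul(1, Pow(Add(Pow(-11, 2), Pow(12, 2)), Rational(1, 2))))) = Mul(5, Add(-127, Mul(1, Pow(Add(121, 144), Rational(1, 2))))) = Mul(5, Add(-127, Mul(1, Pow(265, Rational(1, 2))))) = Mul(5, Add(-127, Pow(265, Rational(1, 2)))) = Add(-635, Mul(5, Pow(265, Rational(1, 2)))) ≈ -553.61)
Mul(Function('G')(181), Pow(j, -1)) = Mul(-311, Pow(Add(-635, Mul(5, Pow(265, Rational(1, 2)))), -1))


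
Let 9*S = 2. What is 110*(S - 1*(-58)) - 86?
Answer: 56866/9 ≈ 6318.4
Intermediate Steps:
S = 2/9 (S = (1/9)*2 = 2/9 ≈ 0.22222)
110*(S - 1*(-58)) - 86 = 110*(2/9 - 1*(-58)) - 86 = 110*(2/9 + 58) - 86 = 110*(524/9) - 86 = 57640/9 - 86 = 56866/9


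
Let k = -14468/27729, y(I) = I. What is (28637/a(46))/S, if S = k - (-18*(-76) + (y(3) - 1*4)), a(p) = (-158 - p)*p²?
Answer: 264691791/5456234542768 ≈ 4.8512e-5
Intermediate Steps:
a(p) = p²*(-158 - p)
k = -14468/27729 (k = -14468*1/27729 = -14468/27729 ≈ -0.52176)
S = -37920011/27729 (S = -14468/27729 - (-18*(-76) + (3 - 1*4)) = -14468/27729 - (1368 + (3 - 4)) = -14468/27729 - (1368 - 1) = -14468/27729 - 1*1367 = -14468/27729 - 1367 = -37920011/27729 ≈ -1367.5)
(28637/a(46))/S = (28637/((46²*(-158 - 1*46))))/(-37920011/27729) = (28637/((2116*(-158 - 46))))*(-27729/37920011) = (28637/((2116*(-204))))*(-27729/37920011) = (28637/(-431664))*(-27729/37920011) = (28637*(-1/431664))*(-27729/37920011) = -28637/431664*(-27729/37920011) = 264691791/5456234542768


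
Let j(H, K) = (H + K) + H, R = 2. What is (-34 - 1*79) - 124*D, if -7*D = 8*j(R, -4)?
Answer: -113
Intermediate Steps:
j(H, K) = K + 2*H
D = 0 (D = -8*(-4 + 2*2)/7 = -8*(-4 + 4)/7 = -8*0/7 = -⅐*0 = 0)
(-34 - 1*79) - 124*D = (-34 - 1*79) - 124*0 = (-34 - 79) + 0 = -113 + 0 = -113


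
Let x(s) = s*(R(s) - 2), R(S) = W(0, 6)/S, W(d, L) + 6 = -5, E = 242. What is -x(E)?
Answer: 495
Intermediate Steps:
W(d, L) = -11 (W(d, L) = -6 - 5 = -11)
R(S) = -11/S
x(s) = s*(-2 - 11/s) (x(s) = s*(-11/s - 2) = s*(-2 - 11/s))
-x(E) = -(-11 - 2*242) = -(-11 - 484) = -1*(-495) = 495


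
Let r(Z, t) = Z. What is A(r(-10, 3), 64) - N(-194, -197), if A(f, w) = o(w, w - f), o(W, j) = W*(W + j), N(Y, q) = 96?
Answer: 8736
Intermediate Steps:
A(f, w) = w*(-f + 2*w) (A(f, w) = w*(w + (w - f)) = w*(-f + 2*w))
A(r(-10, 3), 64) - N(-194, -197) = 64*(-1*(-10) + 2*64) - 1*96 = 64*(10 + 128) - 96 = 64*138 - 96 = 8832 - 96 = 8736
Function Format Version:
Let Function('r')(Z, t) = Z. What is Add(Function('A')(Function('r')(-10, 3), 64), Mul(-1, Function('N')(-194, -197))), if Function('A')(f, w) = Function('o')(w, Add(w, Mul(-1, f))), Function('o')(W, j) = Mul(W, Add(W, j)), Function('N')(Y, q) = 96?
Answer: 8736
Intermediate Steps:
Function('A')(f, w) = Mul(w, Add(Mul(-1, f), Mul(2, w))) (Function('A')(f, w) = Mul(w, Add(w, Add(w, Mul(-1, f)))) = Mul(w, Add(Mul(-1, f), Mul(2, w))))
Add(Function('A')(Function('r')(-10, 3), 64), Mul(-1, Function('N')(-194, -197))) = Add(Mul(64, Add(Mul(-1, -10), Mul(2, 64))), Mul(-1, 96)) = Add(Mul(64, Add(10, 128)), -96) = Add(Mul(64, 138), -96) = Add(8832, -96) = 8736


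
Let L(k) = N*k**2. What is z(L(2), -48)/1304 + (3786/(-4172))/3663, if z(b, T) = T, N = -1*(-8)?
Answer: -15384889/415161978 ≈ -0.037058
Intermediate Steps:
N = 8
L(k) = 8*k**2
z(L(2), -48)/1304 + (3786/(-4172))/3663 = -48/1304 + (3786/(-4172))/3663 = -48*1/1304 + (3786*(-1/4172))*(1/3663) = -6/163 - 1893/2086*1/3663 = -6/163 - 631/2547006 = -15384889/415161978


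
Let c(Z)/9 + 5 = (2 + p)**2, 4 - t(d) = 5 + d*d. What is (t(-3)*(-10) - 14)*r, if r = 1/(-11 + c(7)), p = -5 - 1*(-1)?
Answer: -43/10 ≈ -4.3000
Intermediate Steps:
t(d) = -1 - d**2 (t(d) = 4 - (5 + d*d) = 4 - (5 + d**2) = 4 + (-5 - d**2) = -1 - d**2)
p = -4 (p = -5 + 1 = -4)
c(Z) = -9 (c(Z) = -45 + 9*(2 - 4)**2 = -45 + 9*(-2)**2 = -45 + 9*4 = -45 + 36 = -9)
r = -1/20 (r = 1/(-11 - 9) = 1/(-20) = -1/20 ≈ -0.050000)
(t(-3)*(-10) - 14)*r = ((-1 - 1*(-3)**2)*(-10) - 14)*(-1/20) = ((-1 - 1*9)*(-10) - 14)*(-1/20) = ((-1 - 9)*(-10) - 14)*(-1/20) = (-10*(-10) - 14)*(-1/20) = (100 - 14)*(-1/20) = 86*(-1/20) = -43/10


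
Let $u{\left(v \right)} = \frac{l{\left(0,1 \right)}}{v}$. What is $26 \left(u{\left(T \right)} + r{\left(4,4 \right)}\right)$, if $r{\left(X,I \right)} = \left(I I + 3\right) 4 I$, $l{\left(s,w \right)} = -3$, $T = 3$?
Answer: $7878$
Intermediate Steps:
$r{\left(X,I \right)} = I \left(12 + 4 I^{2}\right)$ ($r{\left(X,I \right)} = \left(I^{2} + 3\right) 4 I = \left(3 + I^{2}\right) 4 I = \left(12 + 4 I^{2}\right) I = I \left(12 + 4 I^{2}\right)$)
$u{\left(v \right)} = - \frac{3}{v}$
$26 \left(u{\left(T \right)} + r{\left(4,4 \right)}\right) = 26 \left(- \frac{3}{3} + 4 \cdot 4 \left(3 + 4^{2}\right)\right) = 26 \left(\left(-3\right) \frac{1}{3} + 4 \cdot 4 \left(3 + 16\right)\right) = 26 \left(-1 + 4 \cdot 4 \cdot 19\right) = 26 \left(-1 + 304\right) = 26 \cdot 303 = 7878$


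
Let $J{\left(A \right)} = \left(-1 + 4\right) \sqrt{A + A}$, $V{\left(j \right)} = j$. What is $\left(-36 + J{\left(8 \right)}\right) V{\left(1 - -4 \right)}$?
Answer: $-120$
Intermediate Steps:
$J{\left(A \right)} = 3 \sqrt{2} \sqrt{A}$ ($J{\left(A \right)} = 3 \sqrt{2 A} = 3 \sqrt{2} \sqrt{A}$)
$\left(-36 + J{\left(8 \right)}\right) V{\left(1 - -4 \right)} = \left(-36 + 3 \sqrt{2} \sqrt{8}\right) \left(1 - -4\right) = \left(-36 + 3 \sqrt{2} \cdot 2 \sqrt{2}\right) \left(1 + 4\right) = \left(-36 + 12\right) 5 = \left(-24\right) 5 = -120$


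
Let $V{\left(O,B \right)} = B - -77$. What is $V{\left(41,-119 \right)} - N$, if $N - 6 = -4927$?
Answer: $4879$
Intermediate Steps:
$N = -4921$ ($N = 6 - 4927 = -4921$)
$V{\left(O,B \right)} = 77 + B$ ($V{\left(O,B \right)} = B + 77 = 77 + B$)
$V{\left(41,-119 \right)} - N = \left(77 - 119\right) - -4921 = -42 + 4921 = 4879$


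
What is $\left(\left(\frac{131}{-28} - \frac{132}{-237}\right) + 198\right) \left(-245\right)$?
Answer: $- \frac{15010065}{316} \approx -47500.0$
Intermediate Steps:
$\left(\left(\frac{131}{-28} - \frac{132}{-237}\right) + 198\right) \left(-245\right) = \left(\left(131 \left(- \frac{1}{28}\right) - - \frac{44}{79}\right) + 198\right) \left(-245\right) = \left(\left(- \frac{131}{28} + \frac{44}{79}\right) + 198\right) \left(-245\right) = \left(- \frac{9117}{2212} + 198\right) \left(-245\right) = \frac{428859}{2212} \left(-245\right) = - \frac{15010065}{316}$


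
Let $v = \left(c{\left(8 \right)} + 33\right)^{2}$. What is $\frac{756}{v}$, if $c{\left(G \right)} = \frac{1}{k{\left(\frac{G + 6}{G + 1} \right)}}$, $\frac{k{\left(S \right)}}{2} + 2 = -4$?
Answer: $\frac{108864}{156025} \approx 0.69773$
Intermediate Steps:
$k{\left(S \right)} = -12$ ($k{\left(S \right)} = -4 + 2 \left(-4\right) = -4 - 8 = -12$)
$c{\left(G \right)} = - \frac{1}{12}$ ($c{\left(G \right)} = \frac{1}{-12} = - \frac{1}{12}$)
$v = \frac{156025}{144}$ ($v = \left(- \frac{1}{12} + 33\right)^{2} = \left(\frac{395}{12}\right)^{2} = \frac{156025}{144} \approx 1083.5$)
$\frac{756}{v} = \frac{756}{\frac{156025}{144}} = 756 \cdot \frac{144}{156025} = \frac{108864}{156025}$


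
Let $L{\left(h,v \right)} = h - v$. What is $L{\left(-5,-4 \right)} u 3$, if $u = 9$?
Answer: $-27$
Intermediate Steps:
$L{\left(-5,-4 \right)} u 3 = \left(-5 - -4\right) 9 \cdot 3 = \left(-5 + 4\right) 9 \cdot 3 = \left(-1\right) 9 \cdot 3 = \left(-9\right) 3 = -27$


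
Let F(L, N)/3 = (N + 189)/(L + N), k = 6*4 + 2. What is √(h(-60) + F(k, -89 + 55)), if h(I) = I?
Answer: 3*I*√210/4 ≈ 10.869*I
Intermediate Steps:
k = 26 (k = 24 + 2 = 26)
F(L, N) = 3*(189 + N)/(L + N) (F(L, N) = 3*((N + 189)/(L + N)) = 3*((189 + N)/(L + N)) = 3*(189 + N)/(L + N))
√(h(-60) + F(k, -89 + 55)) = √(-60 + 3*(189 + (-89 + 55))/(26 + (-89 + 55))) = √(-60 + 3*(189 - 34)/(26 - 34)) = √(-60 + 3*155/(-8)) = √(-60 + 3*(-⅛)*155) = √(-60 - 465/8) = √(-945/8) = 3*I*√210/4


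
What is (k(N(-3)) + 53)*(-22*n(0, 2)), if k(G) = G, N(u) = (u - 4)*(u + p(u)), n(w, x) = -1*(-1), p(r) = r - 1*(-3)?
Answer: -1628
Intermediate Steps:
p(r) = 3 + r (p(r) = r + 3 = 3 + r)
n(w, x) = 1
N(u) = (-4 + u)*(3 + 2*u) (N(u) = (u - 4)*(u + (3 + u)) = (-4 + u)*(3 + 2*u))
(k(N(-3)) + 53)*(-22*n(0, 2)) = ((-12 - 5*(-3) + 2*(-3)**2) + 53)*(-22*1) = ((-12 + 15 + 2*9) + 53)*(-22) = ((-12 + 15 + 18) + 53)*(-22) = (21 + 53)*(-22) = 74*(-22) = -1628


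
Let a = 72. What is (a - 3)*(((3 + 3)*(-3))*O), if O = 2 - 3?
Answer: 1242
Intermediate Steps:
O = -1
(a - 3)*(((3 + 3)*(-3))*O) = (72 - 3)*(((3 + 3)*(-3))*(-1)) = 69*((6*(-3))*(-1)) = 69*(-18*(-1)) = 69*18 = 1242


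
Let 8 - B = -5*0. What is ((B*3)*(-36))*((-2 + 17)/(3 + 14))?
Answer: -12960/17 ≈ -762.35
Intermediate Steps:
B = 8 (B = 8 - (-5)*0 = 8 - 1*0 = 8 + 0 = 8)
((B*3)*(-36))*((-2 + 17)/(3 + 14)) = ((8*3)*(-36))*((-2 + 17)/(3 + 14)) = (24*(-36))*(15/17) = -12960/17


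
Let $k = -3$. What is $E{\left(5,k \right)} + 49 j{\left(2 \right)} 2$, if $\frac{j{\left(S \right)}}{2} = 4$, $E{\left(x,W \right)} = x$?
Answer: $789$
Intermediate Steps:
$j{\left(S \right)} = 8$ ($j{\left(S \right)} = 2 \cdot 4 = 8$)
$E{\left(5,k \right)} + 49 j{\left(2 \right)} 2 = 5 + 49 \cdot 8 \cdot 2 = 5 + 49 \cdot 16 = 5 + 784 = 789$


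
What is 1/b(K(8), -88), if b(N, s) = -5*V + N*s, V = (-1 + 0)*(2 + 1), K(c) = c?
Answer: -1/689 ≈ -0.0014514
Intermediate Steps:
V = -3 (V = -1*3 = -3)
b(N, s) = 15 + N*s (b(N, s) = -5*(-3) + N*s = 15 + N*s)
1/b(K(8), -88) = 1/(15 + 8*(-88)) = 1/(15 - 704) = 1/(-689) = -1/689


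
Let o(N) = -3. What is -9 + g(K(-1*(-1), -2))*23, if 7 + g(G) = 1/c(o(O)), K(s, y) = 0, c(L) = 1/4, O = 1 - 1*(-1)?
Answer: -78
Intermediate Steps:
O = 2 (O = 1 + 1 = 2)
c(L) = 1/4 (c(L) = 1*(1/4) = 1/4)
g(G) = -3 (g(G) = -7 + 1/(1/4) = -7 + 4 = -3)
-9 + g(K(-1*(-1), -2))*23 = -9 - 3*23 = -9 - 69 = -78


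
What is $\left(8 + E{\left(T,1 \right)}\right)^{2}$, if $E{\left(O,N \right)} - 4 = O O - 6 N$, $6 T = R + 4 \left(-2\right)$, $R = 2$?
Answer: $49$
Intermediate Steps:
$T = -1$ ($T = \frac{2 + 4 \left(-2\right)}{6} = \frac{2 - 8}{6} = \frac{1}{6} \left(-6\right) = -1$)
$E{\left(O,N \right)} = 4 + O^{2} - 6 N$ ($E{\left(O,N \right)} = 4 - \left(6 N - O O\right) = 4 - \left(- O^{2} + 6 N\right) = 4 + O^{2} - 6 N$)
$\left(8 + E{\left(T,1 \right)}\right)^{2} = \left(8 + \left(4 + \left(-1\right)^{2} - 6\right)\right)^{2} = \left(8 + \left(4 + 1 - 6\right)\right)^{2} = \left(8 - 1\right)^{2} = 7^{2} = 49$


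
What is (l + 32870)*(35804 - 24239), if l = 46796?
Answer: 921337290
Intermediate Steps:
(l + 32870)*(35804 - 24239) = (46796 + 32870)*(35804 - 24239) = 79666*11565 = 921337290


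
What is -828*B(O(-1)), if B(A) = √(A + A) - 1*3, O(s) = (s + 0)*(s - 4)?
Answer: 2484 - 828*√10 ≈ -134.37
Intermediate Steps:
O(s) = s*(-4 + s)
B(A) = -3 + √2*√A (B(A) = √(2*A) - 3 = √2*√A - 3 = -3 + √2*√A)
-828*B(O(-1)) = -828*(-3 + √2*√(-(-4 - 1))) = -828*(-3 + √2*√(-1*(-5))) = -828*(-3 + √2*√5) = -828*(-3 + √10) = -(-2484 + 828*√10) = 2484 - 828*√10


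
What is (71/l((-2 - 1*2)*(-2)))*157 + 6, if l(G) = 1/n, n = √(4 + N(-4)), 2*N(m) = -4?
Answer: 6 + 11147*√2 ≈ 15770.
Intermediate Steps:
N(m) = -2 (N(m) = (½)*(-4) = -2)
n = √2 (n = √(4 - 2) = √2 ≈ 1.4142)
l(G) = √2/2 (l(G) = 1/(√2) = √2/2)
(71/l((-2 - 1*2)*(-2)))*157 + 6 = (71/((√2/2)))*157 + 6 = (71*√2)*157 + 6 = 11147*√2 + 6 = 6 + 11147*√2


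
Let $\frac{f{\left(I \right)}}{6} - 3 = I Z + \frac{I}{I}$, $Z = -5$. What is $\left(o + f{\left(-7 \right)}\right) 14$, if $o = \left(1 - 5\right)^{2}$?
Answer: $3500$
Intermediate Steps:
$o = 16$ ($o = \left(-4\right)^{2} = 16$)
$f{\left(I \right)} = 24 - 30 I$ ($f{\left(I \right)} = 18 + 6 \left(I \left(-5\right) + \frac{I}{I}\right) = 18 + 6 \left(- 5 I + 1\right) = 18 + 6 \left(1 - 5 I\right) = 18 - \left(-6 + 30 I\right) = 24 - 30 I$)
$\left(o + f{\left(-7 \right)}\right) 14 = \left(16 + \left(24 - -210\right)\right) 14 = \left(16 + \left(24 + 210\right)\right) 14 = \left(16 + 234\right) 14 = 250 \cdot 14 = 3500$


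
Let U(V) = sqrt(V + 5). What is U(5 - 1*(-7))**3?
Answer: 17*sqrt(17) ≈ 70.093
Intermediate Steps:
U(V) = sqrt(5 + V)
U(5 - 1*(-7))**3 = (sqrt(5 + (5 - 1*(-7))))**3 = (sqrt(5 + (5 + 7)))**3 = (sqrt(5 + 12))**3 = (sqrt(17))**3 = 17*sqrt(17)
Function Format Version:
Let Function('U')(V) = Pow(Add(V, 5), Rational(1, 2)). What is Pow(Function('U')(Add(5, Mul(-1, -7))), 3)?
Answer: Mul(17, Pow(17, Rational(1, 2))) ≈ 70.093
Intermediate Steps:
Function('U')(V) = Pow(Add(5, V), Rational(1, 2))
Pow(Function('U')(Add(5, Mul(-1, -7))), 3) = Pow(Pow(Add(5, Add(5, Mul(-1, -7))), Rational(1, 2)), 3) = Pow(Pow(Add(5, Add(5, 7)), Rational(1, 2)), 3) = Pow(Pow(Add(5, 12), Rational(1, 2)), 3) = Pow(Pow(17, Rational(1, 2)), 3) = Mul(17, Pow(17, Rational(1, 2)))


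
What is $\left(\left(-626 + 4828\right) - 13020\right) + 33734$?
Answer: $24916$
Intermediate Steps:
$\left(\left(-626 + 4828\right) - 13020\right) + 33734 = \left(4202 - 13020\right) + 33734 = -8818 + 33734 = 24916$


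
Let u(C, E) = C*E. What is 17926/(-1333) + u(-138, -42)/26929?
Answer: -67857598/5128051 ≈ -13.233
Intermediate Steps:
17926/(-1333) + u(-138, -42)/26929 = 17926/(-1333) - 138*(-42)/26929 = 17926*(-1/1333) + 5796*(1/26929) = -17926/1333 + 828/3847 = -67857598/5128051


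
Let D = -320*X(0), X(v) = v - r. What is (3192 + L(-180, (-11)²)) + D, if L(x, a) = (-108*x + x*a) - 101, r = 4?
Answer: 2031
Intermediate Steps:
X(v) = -4 + v (X(v) = v - 1*4 = v - 4 = -4 + v)
L(x, a) = -101 - 108*x + a*x (L(x, a) = (-108*x + a*x) - 101 = -101 - 108*x + a*x)
D = 1280 (D = -320*(-4 + 0) = -320*(-4) = 1280)
(3192 + L(-180, (-11)²)) + D = (3192 + (-101 - 108*(-180) + (-11)²*(-180))) + 1280 = (3192 + (-101 + 19440 + 121*(-180))) + 1280 = (3192 + (-101 + 19440 - 21780)) + 1280 = (3192 - 2441) + 1280 = 751 + 1280 = 2031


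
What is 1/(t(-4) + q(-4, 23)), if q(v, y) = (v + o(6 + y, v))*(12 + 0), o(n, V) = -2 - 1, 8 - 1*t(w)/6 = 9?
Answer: -1/90 ≈ -0.011111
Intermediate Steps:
t(w) = -6 (t(w) = 48 - 6*9 = 48 - 54 = -6)
o(n, V) = -3
q(v, y) = -36 + 12*v (q(v, y) = (v - 3)*(12 + 0) = (-3 + v)*12 = -36 + 12*v)
1/(t(-4) + q(-4, 23)) = 1/(-6 + (-36 + 12*(-4))) = 1/(-6 + (-36 - 48)) = 1/(-6 - 84) = 1/(-90) = -1/90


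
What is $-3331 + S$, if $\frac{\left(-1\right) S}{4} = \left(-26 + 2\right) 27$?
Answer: $-739$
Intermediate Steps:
$S = 2592$ ($S = - 4 \left(-26 + 2\right) 27 = - 4 \left(\left(-24\right) 27\right) = \left(-4\right) \left(-648\right) = 2592$)
$-3331 + S = -3331 + 2592 = -739$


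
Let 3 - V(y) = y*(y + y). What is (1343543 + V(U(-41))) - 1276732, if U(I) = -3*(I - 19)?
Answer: 2014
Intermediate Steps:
U(I) = 57 - 3*I (U(I) = -3*(-19 + I) = 57 - 3*I)
V(y) = 3 - 2*y² (V(y) = 3 - y*(y + y) = 3 - y*2*y = 3 - 2*y²)
(1343543 + V(U(-41))) - 1276732 = (1343543 + (3 - 2*(57 - 3*(-41))²)) - 1276732 = (1343543 + (3 - 2*(57 + 123)²)) - 1276732 = (1343543 + (3 - 2*180²)) - 1276732 = (1343543 + (3 - 2*32400)) - 1276732 = (1343543 + (3 - 64800)) - 1276732 = (1343543 - 64797) - 1276732 = 1278746 - 1276732 = 2014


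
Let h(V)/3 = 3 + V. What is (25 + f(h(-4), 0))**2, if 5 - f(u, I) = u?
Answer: 1089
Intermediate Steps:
h(V) = 9 + 3*V (h(V) = 3*(3 + V) = 9 + 3*V)
f(u, I) = 5 - u
(25 + f(h(-4), 0))**2 = (25 + (5 - (9 + 3*(-4))))**2 = (25 + (5 - (9 - 12)))**2 = (25 + (5 - 1*(-3)))**2 = (25 + (5 + 3))**2 = (25 + 8)**2 = 33**2 = 1089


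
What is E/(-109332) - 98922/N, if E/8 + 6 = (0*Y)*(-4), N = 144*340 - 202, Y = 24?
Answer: -450541655/222117069 ≈ -2.0284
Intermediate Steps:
N = 48758 (N = 48960 - 202 = 48758)
E = -48 (E = -48 + 8*((0*24)*(-4)) = -48 + 8*(0*(-4)) = -48 + 8*0 = -48 + 0 = -48)
E/(-109332) - 98922/N = -48/(-109332) - 98922/48758 = -48*(-1/109332) - 98922*1/48758 = 4/9111 - 49461/24379 = -450541655/222117069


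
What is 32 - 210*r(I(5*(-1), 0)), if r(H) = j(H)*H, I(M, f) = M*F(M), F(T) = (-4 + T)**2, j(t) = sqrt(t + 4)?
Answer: 32 + 85050*I*sqrt(401) ≈ 32.0 + 1.7031e+6*I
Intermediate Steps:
j(t) = sqrt(4 + t)
I(M, f) = M*(-4 + M)**2
r(H) = H*sqrt(4 + H) (r(H) = sqrt(4 + H)*H = H*sqrt(4 + H))
32 - 210*r(I(5*(-1), 0)) = 32 - 210*(5*(-1))*(-4 + 5*(-1))**2*sqrt(4 + (5*(-1))*(-4 + 5*(-1))**2) = 32 - 210*(-5*(-4 - 5)**2)*sqrt(4 - 5*(-4 - 5)**2) = 32 - 210*(-5*(-9)**2)*sqrt(4 - 5*(-9)**2) = 32 - 210*(-5*81)*sqrt(4 - 5*81) = 32 - (-85050)*sqrt(4 - 405) = 32 - (-85050)*sqrt(-401) = 32 - (-85050)*I*sqrt(401) = 32 + 85050*I*sqrt(401)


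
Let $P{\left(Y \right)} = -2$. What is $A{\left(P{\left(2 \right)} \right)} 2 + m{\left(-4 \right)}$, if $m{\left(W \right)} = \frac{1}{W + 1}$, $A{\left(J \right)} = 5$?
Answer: $\frac{29}{3} \approx 9.6667$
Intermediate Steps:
$m{\left(W \right)} = \frac{1}{1 + W}$
$A{\left(P{\left(2 \right)} \right)} 2 + m{\left(-4 \right)} = 5 \cdot 2 + \frac{1}{1 - 4} = 10 + \frac{1}{-3} = 10 - \frac{1}{3} = \frac{29}{3}$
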